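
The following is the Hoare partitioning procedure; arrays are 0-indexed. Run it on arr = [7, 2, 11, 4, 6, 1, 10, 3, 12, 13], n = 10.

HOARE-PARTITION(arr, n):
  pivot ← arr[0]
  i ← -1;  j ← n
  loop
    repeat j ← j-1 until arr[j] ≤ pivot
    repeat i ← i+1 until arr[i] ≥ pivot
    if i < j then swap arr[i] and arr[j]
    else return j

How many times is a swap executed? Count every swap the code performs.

pivot = arr[0] = 7; i = -1, j = 10
j→7 (arr[7]=3≤7), i→0 (arr[0]=7≥7); i<j, swap → [3, 2, 11, 4, 6, 1, 10, 7, 12, 13]
j→5 (arr[5]=1≤7), i→2 (arr[2]=11≥7); i<j, swap → [3, 2, 1, 4, 6, 11, 10, 7, 12, 13]
j→4, i→5; i≥j, return j=4. arr = [3, 2, 1, 4, 6, 11, 10, 7, 12, 13]

2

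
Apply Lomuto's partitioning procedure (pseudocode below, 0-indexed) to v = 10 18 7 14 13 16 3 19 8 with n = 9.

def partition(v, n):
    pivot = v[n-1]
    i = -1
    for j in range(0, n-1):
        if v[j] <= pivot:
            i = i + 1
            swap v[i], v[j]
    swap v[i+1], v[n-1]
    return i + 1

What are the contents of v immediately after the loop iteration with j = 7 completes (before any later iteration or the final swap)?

pivot = v[8] = 8; i = -1
j=0: v[0]=10 > 8 → no swap
j=1: v[1]=18 > 8 → no swap
j=2: v[2]=7 ≤ 8 → i=0, swap v[0],v[2] → 7 18 10 14 13 16 3 19 8
j=3: v[3]=14 > 8 → no swap
j=4: v[4]=13 > 8 → no swap
j=5: v[5]=16 > 8 → no swap
j=6: v[6]=3 ≤ 8 → i=1, swap v[1],v[6] → 7 3 10 14 13 16 18 19 8
j=7: v[7]=19 > 8 → no swap
(after j=7) v = 7 3 10 14 13 16 18 19 8

7 3 10 14 13 16 18 19 8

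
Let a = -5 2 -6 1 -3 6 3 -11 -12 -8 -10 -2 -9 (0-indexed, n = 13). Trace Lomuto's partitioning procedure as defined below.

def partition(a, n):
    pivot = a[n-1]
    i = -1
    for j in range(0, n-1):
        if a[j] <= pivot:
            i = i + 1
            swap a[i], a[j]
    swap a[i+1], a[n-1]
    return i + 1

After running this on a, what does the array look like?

pivot=-9, i=-1
j=0: -5>-9, skip
j=1: 2>-9, skip
j=2: -6>-9, skip
j=3: 1>-9, skip
j=4: -3>-9, skip
j=5: 6>-9, skip
j=6: 3>-9, skip
j=7: -11≤-9, i=0, swap(0,7) ⇒ -11 2 -6 1 -3 6 3 -5 -12 -8 -10 -2 -9
j=8: -12≤-9, i=1, swap(1,8) ⇒ -11 -12 -6 1 -3 6 3 -5 2 -8 -10 -2 -9
j=9: -8>-9, skip
j=10: -10≤-9, i=2, swap(2,10) ⇒ -11 -12 -10 1 -3 6 3 -5 2 -8 -6 -2 -9
j=11: -2>-9, skip
swap(3,12) ⇒ -11 -12 -10 -9 -3 6 3 -5 2 -8 -6 -2 1; return 3

-11 -12 -10 -9 -3 6 3 -5 2 -8 -6 -2 1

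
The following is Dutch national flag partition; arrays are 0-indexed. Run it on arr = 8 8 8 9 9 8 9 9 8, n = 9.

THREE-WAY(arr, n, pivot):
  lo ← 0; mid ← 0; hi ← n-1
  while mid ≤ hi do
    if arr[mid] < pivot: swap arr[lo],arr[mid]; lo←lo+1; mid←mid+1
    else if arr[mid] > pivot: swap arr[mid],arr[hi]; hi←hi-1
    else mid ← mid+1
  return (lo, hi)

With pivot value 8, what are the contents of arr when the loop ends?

lo=0 mid=0 hi=8
8=8: mid=1
8=8: mid=2
8=8: mid=3
9>8: swap(3,8), hi=7 ⇒ 8 8 8 8 9 8 9 9 9
8=8: mid=4
9>8: swap(4,7), hi=6 ⇒ 8 8 8 8 9 8 9 9 9
9>8: swap(4,6), hi=5 ⇒ 8 8 8 8 9 8 9 9 9
9>8: swap(4,5), hi=4 ⇒ 8 8 8 8 8 9 9 9 9
8=8: mid=5
done. lo=0 hi=4; arr=8 8 8 8 8 9 9 9 9

8 8 8 8 8 9 9 9 9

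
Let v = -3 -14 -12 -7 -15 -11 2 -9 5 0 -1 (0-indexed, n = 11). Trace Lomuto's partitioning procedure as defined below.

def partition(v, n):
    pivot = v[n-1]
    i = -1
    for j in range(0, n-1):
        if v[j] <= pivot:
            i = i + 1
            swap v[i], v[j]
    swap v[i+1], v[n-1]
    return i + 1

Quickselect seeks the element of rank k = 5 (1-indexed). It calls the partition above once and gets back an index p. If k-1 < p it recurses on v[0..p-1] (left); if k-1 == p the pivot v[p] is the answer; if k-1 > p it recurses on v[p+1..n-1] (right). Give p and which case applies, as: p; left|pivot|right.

pivot=-1, i=-1
j=0: -3≤-1, i=0, swap(0,0) ⇒ -3 -14 -12 -7 -15 -11 2 -9 5 0 -1
j=1: -14≤-1, i=1, swap(1,1) ⇒ -3 -14 -12 -7 -15 -11 2 -9 5 0 -1
j=2: -12≤-1, i=2, swap(2,2) ⇒ -3 -14 -12 -7 -15 -11 2 -9 5 0 -1
j=3: -7≤-1, i=3, swap(3,3) ⇒ -3 -14 -12 -7 -15 -11 2 -9 5 0 -1
j=4: -15≤-1, i=4, swap(4,4) ⇒ -3 -14 -12 -7 -15 -11 2 -9 5 0 -1
j=5: -11≤-1, i=5, swap(5,5) ⇒ -3 -14 -12 -7 -15 -11 2 -9 5 0 -1
j=6: 2>-1, skip
j=7: -9≤-1, i=6, swap(6,7) ⇒ -3 -14 -12 -7 -15 -11 -9 2 5 0 -1
j=8: 5>-1, skip
j=9: 0>-1, skip
swap(7,10) ⇒ -3 -14 -12 -7 -15 -11 -9 -1 5 0 2; return 7
p = 7; k-1 = 4 < 7 ⇒ left

7; left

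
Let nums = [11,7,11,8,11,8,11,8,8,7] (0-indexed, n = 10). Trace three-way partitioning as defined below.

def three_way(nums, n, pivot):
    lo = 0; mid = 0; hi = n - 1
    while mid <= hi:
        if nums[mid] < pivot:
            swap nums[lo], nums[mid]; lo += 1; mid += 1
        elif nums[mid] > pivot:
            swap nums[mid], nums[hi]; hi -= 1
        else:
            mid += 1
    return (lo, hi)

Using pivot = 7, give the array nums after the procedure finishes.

[7,7,8,11,8,11,8,8,11,11]

pivot = 7; lo=0, mid=0, hi=9
nums[mid]=11>7: swap nums[0],nums[9]; hi=8 → [7,7,11,8,11,8,11,8,8,11]
nums[mid]=7=7: mid=1
nums[mid]=7=7: mid=2
nums[mid]=11>7: swap nums[2],nums[8]; hi=7 → [7,7,8,8,11,8,11,8,11,11]
nums[mid]=8>7: swap nums[2],nums[7]; hi=6 → [7,7,8,8,11,8,11,8,11,11]
nums[mid]=8>7: swap nums[2],nums[6]; hi=5 → [7,7,11,8,11,8,8,8,11,11]
nums[mid]=11>7: swap nums[2],nums[5]; hi=4 → [7,7,8,8,11,11,8,8,11,11]
nums[mid]=8>7: swap nums[2],nums[4]; hi=3 → [7,7,11,8,8,11,8,8,11,11]
nums[mid]=11>7: swap nums[2],nums[3]; hi=2 → [7,7,8,11,8,11,8,8,11,11]
nums[mid]=8>7: swap nums[2],nums[2]; hi=1 → [7,7,8,11,8,11,8,8,11,11]
end: lo=0, hi=1; nums = [7,7,8,11,8,11,8,8,11,11]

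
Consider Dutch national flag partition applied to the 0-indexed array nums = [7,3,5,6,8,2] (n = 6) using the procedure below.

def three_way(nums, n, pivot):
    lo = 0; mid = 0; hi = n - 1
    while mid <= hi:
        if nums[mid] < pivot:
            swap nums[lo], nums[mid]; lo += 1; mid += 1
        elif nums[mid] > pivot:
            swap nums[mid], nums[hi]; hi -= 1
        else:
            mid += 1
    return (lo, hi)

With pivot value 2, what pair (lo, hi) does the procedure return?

lo=0 mid=0 hi=5
7>2: swap(0,5), hi=4 ⇒ [2,3,5,6,8,7]
2=2: mid=1
3>2: swap(1,4), hi=3 ⇒ [2,8,5,6,3,7]
8>2: swap(1,3), hi=2 ⇒ [2,6,5,8,3,7]
6>2: swap(1,2), hi=1 ⇒ [2,5,6,8,3,7]
5>2: swap(1,1), hi=0 ⇒ [2,5,6,8,3,7]
done. lo=0 hi=0; nums=[2,5,6,8,3,7]

(0, 0)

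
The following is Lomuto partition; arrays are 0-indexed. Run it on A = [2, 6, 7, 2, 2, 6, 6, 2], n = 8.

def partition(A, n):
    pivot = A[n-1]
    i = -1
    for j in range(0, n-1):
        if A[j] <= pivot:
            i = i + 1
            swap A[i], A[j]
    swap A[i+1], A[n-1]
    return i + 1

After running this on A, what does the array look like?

pivot = A[7] = 2; i = -1
j=0: A[0]=2 ≤ 2 → i=0, swap A[0],A[0] (no change) → [2, 6, 7, 2, 2, 6, 6, 2]
j=1: A[1]=6 > 2 → no swap
j=2: A[2]=7 > 2 → no swap
j=3: A[3]=2 ≤ 2 → i=1, swap A[1],A[3] → [2, 2, 7, 6, 2, 6, 6, 2]
j=4: A[4]=2 ≤ 2 → i=2, swap A[2],A[4] → [2, 2, 2, 6, 7, 6, 6, 2]
j=5: A[5]=6 > 2 → no swap
j=6: A[6]=6 > 2 → no swap
final swap A[3],A[7] → [2, 2, 2, 2, 7, 6, 6, 6]; return 3

[2, 2, 2, 2, 7, 6, 6, 6]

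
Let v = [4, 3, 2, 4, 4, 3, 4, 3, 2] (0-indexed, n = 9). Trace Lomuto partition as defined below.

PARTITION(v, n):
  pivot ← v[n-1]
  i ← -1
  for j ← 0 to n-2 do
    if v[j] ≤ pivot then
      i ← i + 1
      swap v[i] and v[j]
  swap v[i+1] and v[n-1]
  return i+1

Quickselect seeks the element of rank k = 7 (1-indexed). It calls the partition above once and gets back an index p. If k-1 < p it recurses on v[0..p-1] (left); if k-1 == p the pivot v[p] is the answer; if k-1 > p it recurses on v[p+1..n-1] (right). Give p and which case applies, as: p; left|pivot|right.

1; right

pivot = v[8] = 2; i = -1
j=0: v[0]=4 > 2 → no swap
j=1: v[1]=3 > 2 → no swap
j=2: v[2]=2 ≤ 2 → i=0, swap v[0],v[2] → [2, 3, 4, 4, 4, 3, 4, 3, 2]
j=3: v[3]=4 > 2 → no swap
j=4: v[4]=4 > 2 → no swap
j=5: v[5]=3 > 2 → no swap
j=6: v[6]=4 > 2 → no swap
j=7: v[7]=3 > 2 → no swap
final swap v[1],v[8] → [2, 2, 4, 4, 4, 3, 4, 3, 3]; return 1
p = 1; k-1 = 6 > 1 ⇒ right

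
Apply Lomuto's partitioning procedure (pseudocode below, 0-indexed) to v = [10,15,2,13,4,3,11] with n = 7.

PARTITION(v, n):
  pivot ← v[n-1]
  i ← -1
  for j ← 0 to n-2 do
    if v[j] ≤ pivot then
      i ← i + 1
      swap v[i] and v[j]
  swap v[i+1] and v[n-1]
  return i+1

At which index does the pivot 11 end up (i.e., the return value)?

pivot = v[6] = 11; i = -1
j=0: v[0]=10 ≤ 11 → i=0, swap v[0],v[0] (no change) → [10,15,2,13,4,3,11]
j=1: v[1]=15 > 11 → no swap
j=2: v[2]=2 ≤ 11 → i=1, swap v[1],v[2] → [10,2,15,13,4,3,11]
j=3: v[3]=13 > 11 → no swap
j=4: v[4]=4 ≤ 11 → i=2, swap v[2],v[4] → [10,2,4,13,15,3,11]
j=5: v[5]=3 ≤ 11 → i=3, swap v[3],v[5] → [10,2,4,3,15,13,11]
final swap v[4],v[6] → [10,2,4,3,11,13,15]; return 4

4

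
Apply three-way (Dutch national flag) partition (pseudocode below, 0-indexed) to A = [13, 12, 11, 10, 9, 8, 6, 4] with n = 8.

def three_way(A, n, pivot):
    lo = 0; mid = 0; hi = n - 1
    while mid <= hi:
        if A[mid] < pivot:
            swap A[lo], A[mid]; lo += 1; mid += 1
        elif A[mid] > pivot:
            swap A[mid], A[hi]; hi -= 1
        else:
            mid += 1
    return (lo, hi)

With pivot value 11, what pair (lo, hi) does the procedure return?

(5, 5)

pivot = 11; lo=0, mid=0, hi=7
A[mid]=13>11: swap A[0],A[7]; hi=6 → [4, 12, 11, 10, 9, 8, 6, 13]
A[mid]=4<11: swap A[0],A[0]; lo=1,mid=1 → [4, 12, 11, 10, 9, 8, 6, 13]
A[mid]=12>11: swap A[1],A[6]; hi=5 → [4, 6, 11, 10, 9, 8, 12, 13]
A[mid]=6<11: swap A[1],A[1]; lo=2,mid=2 → [4, 6, 11, 10, 9, 8, 12, 13]
A[mid]=11=11: mid=3
A[mid]=10<11: swap A[2],A[3]; lo=3,mid=4 → [4, 6, 10, 11, 9, 8, 12, 13]
A[mid]=9<11: swap A[3],A[4]; lo=4,mid=5 → [4, 6, 10, 9, 11, 8, 12, 13]
A[mid]=8<11: swap A[4],A[5]; lo=5,mid=6 → [4, 6, 10, 9, 8, 11, 12, 13]
end: lo=5, hi=5; A = [4, 6, 10, 9, 8, 11, 12, 13]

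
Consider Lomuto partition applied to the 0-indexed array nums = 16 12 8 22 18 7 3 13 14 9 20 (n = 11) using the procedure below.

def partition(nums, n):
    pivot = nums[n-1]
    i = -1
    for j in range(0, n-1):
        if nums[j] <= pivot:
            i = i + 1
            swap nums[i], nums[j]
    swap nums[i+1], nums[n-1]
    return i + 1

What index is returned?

9

pivot=20, i=-1
j=0: 16≤20, i=0, swap(0,0) ⇒ 16 12 8 22 18 7 3 13 14 9 20
j=1: 12≤20, i=1, swap(1,1) ⇒ 16 12 8 22 18 7 3 13 14 9 20
j=2: 8≤20, i=2, swap(2,2) ⇒ 16 12 8 22 18 7 3 13 14 9 20
j=3: 22>20, skip
j=4: 18≤20, i=3, swap(3,4) ⇒ 16 12 8 18 22 7 3 13 14 9 20
j=5: 7≤20, i=4, swap(4,5) ⇒ 16 12 8 18 7 22 3 13 14 9 20
j=6: 3≤20, i=5, swap(5,6) ⇒ 16 12 8 18 7 3 22 13 14 9 20
j=7: 13≤20, i=6, swap(6,7) ⇒ 16 12 8 18 7 3 13 22 14 9 20
j=8: 14≤20, i=7, swap(7,8) ⇒ 16 12 8 18 7 3 13 14 22 9 20
j=9: 9≤20, i=8, swap(8,9) ⇒ 16 12 8 18 7 3 13 14 9 22 20
swap(9,10) ⇒ 16 12 8 18 7 3 13 14 9 20 22; return 9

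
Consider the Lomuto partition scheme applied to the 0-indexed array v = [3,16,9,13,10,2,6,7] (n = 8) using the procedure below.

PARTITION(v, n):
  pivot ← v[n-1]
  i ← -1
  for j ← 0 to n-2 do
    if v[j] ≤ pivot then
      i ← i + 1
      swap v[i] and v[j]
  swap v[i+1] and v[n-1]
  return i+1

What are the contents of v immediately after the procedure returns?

pivot=7, i=-1
j=0: 3≤7, i=0, swap(0,0) ⇒ [3,16,9,13,10,2,6,7]
j=1: 16>7, skip
j=2: 9>7, skip
j=3: 13>7, skip
j=4: 10>7, skip
j=5: 2≤7, i=1, swap(1,5) ⇒ [3,2,9,13,10,16,6,7]
j=6: 6≤7, i=2, swap(2,6) ⇒ [3,2,6,13,10,16,9,7]
swap(3,7) ⇒ [3,2,6,7,10,16,9,13]; return 3

[3,2,6,7,10,16,9,13]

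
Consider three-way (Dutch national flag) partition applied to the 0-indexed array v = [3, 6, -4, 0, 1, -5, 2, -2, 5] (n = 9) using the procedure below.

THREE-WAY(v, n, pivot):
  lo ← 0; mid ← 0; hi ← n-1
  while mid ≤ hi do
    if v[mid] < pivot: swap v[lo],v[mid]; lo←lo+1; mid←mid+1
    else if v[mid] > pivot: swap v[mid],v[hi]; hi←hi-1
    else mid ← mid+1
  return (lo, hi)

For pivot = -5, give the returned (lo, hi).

lo=0 mid=0 hi=8
3>-5: swap(0,8), hi=7 ⇒ [5, 6, -4, 0, 1, -5, 2, -2, 3]
5>-5: swap(0,7), hi=6 ⇒ [-2, 6, -4, 0, 1, -5, 2, 5, 3]
-2>-5: swap(0,6), hi=5 ⇒ [2, 6, -4, 0, 1, -5, -2, 5, 3]
2>-5: swap(0,5), hi=4 ⇒ [-5, 6, -4, 0, 1, 2, -2, 5, 3]
-5=-5: mid=1
6>-5: swap(1,4), hi=3 ⇒ [-5, 1, -4, 0, 6, 2, -2, 5, 3]
1>-5: swap(1,3), hi=2 ⇒ [-5, 0, -4, 1, 6, 2, -2, 5, 3]
0>-5: swap(1,2), hi=1 ⇒ [-5, -4, 0, 1, 6, 2, -2, 5, 3]
-4>-5: swap(1,1), hi=0 ⇒ [-5, -4, 0, 1, 6, 2, -2, 5, 3]
done. lo=0 hi=0; v=[-5, -4, 0, 1, 6, 2, -2, 5, 3]

(0, 0)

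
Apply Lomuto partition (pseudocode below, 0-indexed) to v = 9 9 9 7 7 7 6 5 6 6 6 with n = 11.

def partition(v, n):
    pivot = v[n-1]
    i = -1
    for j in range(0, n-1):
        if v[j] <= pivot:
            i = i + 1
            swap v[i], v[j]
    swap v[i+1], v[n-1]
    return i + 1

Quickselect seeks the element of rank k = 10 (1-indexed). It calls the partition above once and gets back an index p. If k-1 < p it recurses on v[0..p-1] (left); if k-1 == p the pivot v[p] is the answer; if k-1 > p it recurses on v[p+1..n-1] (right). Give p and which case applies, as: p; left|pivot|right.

pivot = v[10] = 6; i = -1
j=0: v[0]=9 > 6 → no swap
j=1: v[1]=9 > 6 → no swap
j=2: v[2]=9 > 6 → no swap
j=3: v[3]=7 > 6 → no swap
j=4: v[4]=7 > 6 → no swap
j=5: v[5]=7 > 6 → no swap
j=6: v[6]=6 ≤ 6 → i=0, swap v[0],v[6] → 6 9 9 7 7 7 9 5 6 6 6
j=7: v[7]=5 ≤ 6 → i=1, swap v[1],v[7] → 6 5 9 7 7 7 9 9 6 6 6
j=8: v[8]=6 ≤ 6 → i=2, swap v[2],v[8] → 6 5 6 7 7 7 9 9 9 6 6
j=9: v[9]=6 ≤ 6 → i=3, swap v[3],v[9] → 6 5 6 6 7 7 9 9 9 7 6
final swap v[4],v[10] → 6 5 6 6 6 7 9 9 9 7 7; return 4
p = 4; k-1 = 9 > 4 ⇒ right

4; right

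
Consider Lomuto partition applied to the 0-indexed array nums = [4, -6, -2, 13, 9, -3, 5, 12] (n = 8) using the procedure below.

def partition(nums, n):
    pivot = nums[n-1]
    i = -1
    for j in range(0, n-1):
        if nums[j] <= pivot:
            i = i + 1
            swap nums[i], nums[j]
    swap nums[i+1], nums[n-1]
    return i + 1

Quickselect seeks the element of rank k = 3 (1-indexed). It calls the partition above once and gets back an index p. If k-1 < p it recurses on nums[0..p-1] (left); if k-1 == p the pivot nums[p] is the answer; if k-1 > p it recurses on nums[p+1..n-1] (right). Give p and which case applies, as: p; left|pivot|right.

pivot=12, i=-1
j=0: 4≤12, i=0, swap(0,0) ⇒ [4, -6, -2, 13, 9, -3, 5, 12]
j=1: -6≤12, i=1, swap(1,1) ⇒ [4, -6, -2, 13, 9, -3, 5, 12]
j=2: -2≤12, i=2, swap(2,2) ⇒ [4, -6, -2, 13, 9, -3, 5, 12]
j=3: 13>12, skip
j=4: 9≤12, i=3, swap(3,4) ⇒ [4, -6, -2, 9, 13, -3, 5, 12]
j=5: -3≤12, i=4, swap(4,5) ⇒ [4, -6, -2, 9, -3, 13, 5, 12]
j=6: 5≤12, i=5, swap(5,6) ⇒ [4, -6, -2, 9, -3, 5, 13, 12]
swap(6,7) ⇒ [4, -6, -2, 9, -3, 5, 12, 13]; return 6
p = 6; k-1 = 2 < 6 ⇒ left

6; left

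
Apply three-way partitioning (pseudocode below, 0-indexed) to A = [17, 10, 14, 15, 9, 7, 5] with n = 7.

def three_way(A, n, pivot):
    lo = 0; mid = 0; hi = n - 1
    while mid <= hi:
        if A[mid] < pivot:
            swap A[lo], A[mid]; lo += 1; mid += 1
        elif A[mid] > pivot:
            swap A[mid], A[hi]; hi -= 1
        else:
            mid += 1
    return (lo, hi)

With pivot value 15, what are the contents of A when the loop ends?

[5, 10, 14, 9, 7, 15, 17]

lo=0 mid=0 hi=6
17>15: swap(0,6), hi=5 ⇒ [5, 10, 14, 15, 9, 7, 17]
5<15: swap(0,0), lo=1 mid=1 ⇒ [5, 10, 14, 15, 9, 7, 17]
10<15: swap(1,1), lo=2 mid=2 ⇒ [5, 10, 14, 15, 9, 7, 17]
14<15: swap(2,2), lo=3 mid=3 ⇒ [5, 10, 14, 15, 9, 7, 17]
15=15: mid=4
9<15: swap(3,4), lo=4 mid=5 ⇒ [5, 10, 14, 9, 15, 7, 17]
7<15: swap(4,5), lo=5 mid=6 ⇒ [5, 10, 14, 9, 7, 15, 17]
done. lo=5 hi=5; A=[5, 10, 14, 9, 7, 15, 17]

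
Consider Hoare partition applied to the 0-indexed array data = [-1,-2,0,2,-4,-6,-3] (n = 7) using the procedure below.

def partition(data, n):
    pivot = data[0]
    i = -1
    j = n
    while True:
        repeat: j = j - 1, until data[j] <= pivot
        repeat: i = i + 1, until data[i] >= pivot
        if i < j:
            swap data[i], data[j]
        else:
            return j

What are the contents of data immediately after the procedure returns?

[-3,-2,-6,-4,2,0,-1]

pivot=-1
j stops at 6 (-3), i stops at 0 (-1); swap ⇒ [-3,-2,0,2,-4,-6,-1]
j stops at 5 (-6), i stops at 2 (0); swap ⇒ [-3,-2,-6,2,-4,0,-1]
j stops at 4 (-4), i stops at 3 (2); swap ⇒ [-3,-2,-6,-4,2,0,-1]
j stops at 3, i stops at 4; i≥j ⇒ return 3. data=[-3,-2,-6,-4,2,0,-1]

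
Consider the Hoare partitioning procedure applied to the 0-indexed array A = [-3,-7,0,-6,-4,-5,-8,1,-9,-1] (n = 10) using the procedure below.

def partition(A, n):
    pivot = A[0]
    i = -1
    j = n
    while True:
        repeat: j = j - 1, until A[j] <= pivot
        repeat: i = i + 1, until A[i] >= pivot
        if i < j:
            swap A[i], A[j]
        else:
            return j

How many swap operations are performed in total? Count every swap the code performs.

2

pivot = A[0] = -3; i = -1, j = 10
j→8 (A[8]=-9≤-3), i→0 (A[0]=-3≥-3); i<j, swap → [-9,-7,0,-6,-4,-5,-8,1,-3,-1]
j→6 (A[6]=-8≤-3), i→2 (A[2]=0≥-3); i<j, swap → [-9,-7,-8,-6,-4,-5,0,1,-3,-1]
j→5, i→6; i≥j, return j=5. A = [-9,-7,-8,-6,-4,-5,0,1,-3,-1]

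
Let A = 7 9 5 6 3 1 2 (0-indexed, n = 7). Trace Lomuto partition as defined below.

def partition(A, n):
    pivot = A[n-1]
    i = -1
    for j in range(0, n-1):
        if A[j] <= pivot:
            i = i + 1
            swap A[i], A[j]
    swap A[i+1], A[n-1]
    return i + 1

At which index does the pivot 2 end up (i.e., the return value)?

pivot = A[6] = 2; i = -1
j=0: A[0]=7 > 2 → no swap
j=1: A[1]=9 > 2 → no swap
j=2: A[2]=5 > 2 → no swap
j=3: A[3]=6 > 2 → no swap
j=4: A[4]=3 > 2 → no swap
j=5: A[5]=1 ≤ 2 → i=0, swap A[0],A[5] → 1 9 5 6 3 7 2
final swap A[1],A[6] → 1 2 5 6 3 7 9; return 1

1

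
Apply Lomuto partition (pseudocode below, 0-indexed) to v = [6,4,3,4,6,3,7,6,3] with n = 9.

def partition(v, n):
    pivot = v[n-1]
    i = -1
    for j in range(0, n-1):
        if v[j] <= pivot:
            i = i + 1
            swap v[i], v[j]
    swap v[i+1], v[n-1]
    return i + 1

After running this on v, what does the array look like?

pivot=3, i=-1
j=0: 6>3, skip
j=1: 4>3, skip
j=2: 3≤3, i=0, swap(0,2) ⇒ [3,4,6,4,6,3,7,6,3]
j=3: 4>3, skip
j=4: 6>3, skip
j=5: 3≤3, i=1, swap(1,5) ⇒ [3,3,6,4,6,4,7,6,3]
j=6: 7>3, skip
j=7: 6>3, skip
swap(2,8) ⇒ [3,3,3,4,6,4,7,6,6]; return 2

[3,3,3,4,6,4,7,6,6]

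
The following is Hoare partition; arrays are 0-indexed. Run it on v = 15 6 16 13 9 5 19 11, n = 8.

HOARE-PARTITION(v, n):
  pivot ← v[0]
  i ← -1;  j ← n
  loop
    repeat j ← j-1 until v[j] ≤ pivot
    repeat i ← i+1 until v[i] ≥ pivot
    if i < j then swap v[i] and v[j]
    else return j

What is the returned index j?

pivot = v[0] = 15; i = -1, j = 8
j→7 (v[7]=11≤15), i→0 (v[0]=15≥15); i<j, swap → 11 6 16 13 9 5 19 15
j→5 (v[5]=5≤15), i→2 (v[2]=16≥15); i<j, swap → 11 6 5 13 9 16 19 15
j→4, i→5; i≥j, return j=4. v = 11 6 5 13 9 16 19 15

4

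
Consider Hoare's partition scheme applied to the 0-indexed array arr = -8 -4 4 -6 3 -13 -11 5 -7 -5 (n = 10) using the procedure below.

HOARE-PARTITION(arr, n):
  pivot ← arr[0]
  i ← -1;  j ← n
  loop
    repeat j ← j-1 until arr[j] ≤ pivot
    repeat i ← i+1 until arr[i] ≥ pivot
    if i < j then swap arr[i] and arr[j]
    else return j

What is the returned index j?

1

pivot = arr[0] = -8; i = -1, j = 10
j→6 (arr[6]=-11≤-8), i→0 (arr[0]=-8≥-8); i<j, swap → -11 -4 4 -6 3 -13 -8 5 -7 -5
j→5 (arr[5]=-13≤-8), i→1 (arr[1]=-4≥-8); i<j, swap → -11 -13 4 -6 3 -4 -8 5 -7 -5
j→1, i→2; i≥j, return j=1. arr = -11 -13 4 -6 3 -4 -8 5 -7 -5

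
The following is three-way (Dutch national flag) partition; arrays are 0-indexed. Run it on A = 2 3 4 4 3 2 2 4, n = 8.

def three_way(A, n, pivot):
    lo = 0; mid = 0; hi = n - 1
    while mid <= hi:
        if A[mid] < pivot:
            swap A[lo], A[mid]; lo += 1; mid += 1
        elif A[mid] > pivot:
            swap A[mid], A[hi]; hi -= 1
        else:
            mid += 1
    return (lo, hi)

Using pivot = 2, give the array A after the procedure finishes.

pivot = 2; lo=0, mid=0, hi=7
A[mid]=2=2: mid=1
A[mid]=3>2: swap A[1],A[7]; hi=6 → 2 4 4 4 3 2 2 3
A[mid]=4>2: swap A[1],A[6]; hi=5 → 2 2 4 4 3 2 4 3
A[mid]=2=2: mid=2
A[mid]=4>2: swap A[2],A[5]; hi=4 → 2 2 2 4 3 4 4 3
A[mid]=2=2: mid=3
A[mid]=4>2: swap A[3],A[4]; hi=3 → 2 2 2 3 4 4 4 3
A[mid]=3>2: swap A[3],A[3]; hi=2 → 2 2 2 3 4 4 4 3
end: lo=0, hi=2; A = 2 2 2 3 4 4 4 3

2 2 2 3 4 4 4 3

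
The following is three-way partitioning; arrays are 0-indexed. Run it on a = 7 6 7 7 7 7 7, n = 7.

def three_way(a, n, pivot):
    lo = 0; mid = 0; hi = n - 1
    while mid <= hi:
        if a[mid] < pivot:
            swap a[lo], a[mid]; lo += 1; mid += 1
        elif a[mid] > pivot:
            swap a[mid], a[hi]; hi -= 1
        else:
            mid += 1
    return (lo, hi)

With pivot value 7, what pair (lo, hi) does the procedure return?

(1, 6)

lo=0 mid=0 hi=6
7=7: mid=1
6<7: swap(0,1), lo=1 mid=2 ⇒ 6 7 7 7 7 7 7
7=7: mid=3
7=7: mid=4
7=7: mid=5
7=7: mid=6
7=7: mid=7
done. lo=1 hi=6; a=6 7 7 7 7 7 7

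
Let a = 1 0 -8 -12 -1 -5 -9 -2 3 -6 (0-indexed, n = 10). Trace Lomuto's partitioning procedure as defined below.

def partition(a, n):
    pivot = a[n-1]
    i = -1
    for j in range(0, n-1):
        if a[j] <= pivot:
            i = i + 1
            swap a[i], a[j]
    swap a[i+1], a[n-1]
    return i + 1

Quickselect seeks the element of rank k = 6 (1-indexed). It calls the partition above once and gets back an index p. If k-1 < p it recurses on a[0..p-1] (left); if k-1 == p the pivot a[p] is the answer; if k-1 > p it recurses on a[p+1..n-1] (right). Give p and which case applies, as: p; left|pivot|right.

pivot=-6, i=-1
j=0: 1>-6, skip
j=1: 0>-6, skip
j=2: -8≤-6, i=0, swap(0,2) ⇒ -8 0 1 -12 -1 -5 -9 -2 3 -6
j=3: -12≤-6, i=1, swap(1,3) ⇒ -8 -12 1 0 -1 -5 -9 -2 3 -6
j=4: -1>-6, skip
j=5: -5>-6, skip
j=6: -9≤-6, i=2, swap(2,6) ⇒ -8 -12 -9 0 -1 -5 1 -2 3 -6
j=7: -2>-6, skip
j=8: 3>-6, skip
swap(3,9) ⇒ -8 -12 -9 -6 -1 -5 1 -2 3 0; return 3
p = 3; k-1 = 5 > 3 ⇒ right

3; right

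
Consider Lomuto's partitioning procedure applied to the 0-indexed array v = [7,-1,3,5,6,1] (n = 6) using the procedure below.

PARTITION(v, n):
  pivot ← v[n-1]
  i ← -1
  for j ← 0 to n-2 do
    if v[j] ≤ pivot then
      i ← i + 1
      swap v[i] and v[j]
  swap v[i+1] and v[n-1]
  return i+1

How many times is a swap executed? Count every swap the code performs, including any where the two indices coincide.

pivot = v[5] = 1; i = -1
j=0: v[0]=7 > 1 → no swap
j=1: v[1]=-1 ≤ 1 → i=0, swap v[0],v[1] → [-1,7,3,5,6,1]
j=2: v[2]=3 > 1 → no swap
j=3: v[3]=5 > 1 → no swap
j=4: v[4]=6 > 1 → no swap
final swap v[1],v[5] → [-1,1,3,5,6,7]; return 1

2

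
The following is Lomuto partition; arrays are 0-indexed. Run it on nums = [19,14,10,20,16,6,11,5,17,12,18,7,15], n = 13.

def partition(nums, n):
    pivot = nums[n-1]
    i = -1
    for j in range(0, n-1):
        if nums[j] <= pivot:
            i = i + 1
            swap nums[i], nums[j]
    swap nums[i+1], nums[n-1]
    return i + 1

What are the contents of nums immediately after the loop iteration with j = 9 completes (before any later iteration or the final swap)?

[14,10,6,11,5,12,20,16,17,19,18,7,15]

pivot=15, i=-1
j=0: 19>15, skip
j=1: 14≤15, i=0, swap(0,1) ⇒ [14,19,10,20,16,6,11,5,17,12,18,7,15]
j=2: 10≤15, i=1, swap(1,2) ⇒ [14,10,19,20,16,6,11,5,17,12,18,7,15]
j=3: 20>15, skip
j=4: 16>15, skip
j=5: 6≤15, i=2, swap(2,5) ⇒ [14,10,6,20,16,19,11,5,17,12,18,7,15]
j=6: 11≤15, i=3, swap(3,6) ⇒ [14,10,6,11,16,19,20,5,17,12,18,7,15]
j=7: 5≤15, i=4, swap(4,7) ⇒ [14,10,6,11,5,19,20,16,17,12,18,7,15]
j=8: 17>15, skip
j=9: 12≤15, i=5, swap(5,9) ⇒ [14,10,6,11,5,12,20,16,17,19,18,7,15]
(after j=9) nums = [14,10,6,11,5,12,20,16,17,19,18,7,15]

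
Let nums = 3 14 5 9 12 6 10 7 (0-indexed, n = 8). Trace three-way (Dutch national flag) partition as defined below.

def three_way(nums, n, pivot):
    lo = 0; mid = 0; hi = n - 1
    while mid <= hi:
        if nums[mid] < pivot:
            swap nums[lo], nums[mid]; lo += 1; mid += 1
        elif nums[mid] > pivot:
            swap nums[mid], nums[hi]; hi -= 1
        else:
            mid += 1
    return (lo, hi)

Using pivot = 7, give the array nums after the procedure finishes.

3 5 6 7 12 10 9 14

lo=0 mid=0 hi=7
3<7: swap(0,0), lo=1 mid=1 ⇒ 3 14 5 9 12 6 10 7
14>7: swap(1,7), hi=6 ⇒ 3 7 5 9 12 6 10 14
7=7: mid=2
5<7: swap(1,2), lo=2 mid=3 ⇒ 3 5 7 9 12 6 10 14
9>7: swap(3,6), hi=5 ⇒ 3 5 7 10 12 6 9 14
10>7: swap(3,5), hi=4 ⇒ 3 5 7 6 12 10 9 14
6<7: swap(2,3), lo=3 mid=4 ⇒ 3 5 6 7 12 10 9 14
12>7: swap(4,4), hi=3 ⇒ 3 5 6 7 12 10 9 14
done. lo=3 hi=3; nums=3 5 6 7 12 10 9 14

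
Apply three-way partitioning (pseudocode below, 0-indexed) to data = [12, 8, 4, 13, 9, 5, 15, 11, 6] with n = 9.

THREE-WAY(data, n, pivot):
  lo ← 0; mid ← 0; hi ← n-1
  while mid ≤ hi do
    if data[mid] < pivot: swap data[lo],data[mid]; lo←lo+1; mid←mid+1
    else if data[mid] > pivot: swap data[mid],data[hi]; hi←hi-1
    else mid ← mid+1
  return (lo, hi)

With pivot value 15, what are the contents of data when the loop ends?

lo=0 mid=0 hi=8
12<15: swap(0,0), lo=1 mid=1 ⇒ [12, 8, 4, 13, 9, 5, 15, 11, 6]
8<15: swap(1,1), lo=2 mid=2 ⇒ [12, 8, 4, 13, 9, 5, 15, 11, 6]
4<15: swap(2,2), lo=3 mid=3 ⇒ [12, 8, 4, 13, 9, 5, 15, 11, 6]
13<15: swap(3,3), lo=4 mid=4 ⇒ [12, 8, 4, 13, 9, 5, 15, 11, 6]
9<15: swap(4,4), lo=5 mid=5 ⇒ [12, 8, 4, 13, 9, 5, 15, 11, 6]
5<15: swap(5,5), lo=6 mid=6 ⇒ [12, 8, 4, 13, 9, 5, 15, 11, 6]
15=15: mid=7
11<15: swap(6,7), lo=7 mid=8 ⇒ [12, 8, 4, 13, 9, 5, 11, 15, 6]
6<15: swap(7,8), lo=8 mid=9 ⇒ [12, 8, 4, 13, 9, 5, 11, 6, 15]
done. lo=8 hi=8; data=[12, 8, 4, 13, 9, 5, 11, 6, 15]

[12, 8, 4, 13, 9, 5, 11, 6, 15]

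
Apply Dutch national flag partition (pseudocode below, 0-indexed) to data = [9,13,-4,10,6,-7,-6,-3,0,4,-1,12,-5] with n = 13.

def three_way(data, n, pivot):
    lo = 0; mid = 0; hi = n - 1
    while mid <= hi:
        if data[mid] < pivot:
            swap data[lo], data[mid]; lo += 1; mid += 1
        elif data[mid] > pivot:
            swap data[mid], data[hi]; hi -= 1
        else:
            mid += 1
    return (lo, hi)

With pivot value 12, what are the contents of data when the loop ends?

[9,-5,-4,10,6,-7,-6,-3,0,4,-1,12,13]

pivot = 12; lo=0, mid=0, hi=12
data[mid]=9<12: swap data[0],data[0]; lo=1,mid=1 → [9,13,-4,10,6,-7,-6,-3,0,4,-1,12,-5]
data[mid]=13>12: swap data[1],data[12]; hi=11 → [9,-5,-4,10,6,-7,-6,-3,0,4,-1,12,13]
data[mid]=-5<12: swap data[1],data[1]; lo=2,mid=2 → [9,-5,-4,10,6,-7,-6,-3,0,4,-1,12,13]
data[mid]=-4<12: swap data[2],data[2]; lo=3,mid=3 → [9,-5,-4,10,6,-7,-6,-3,0,4,-1,12,13]
data[mid]=10<12: swap data[3],data[3]; lo=4,mid=4 → [9,-5,-4,10,6,-7,-6,-3,0,4,-1,12,13]
data[mid]=6<12: swap data[4],data[4]; lo=5,mid=5 → [9,-5,-4,10,6,-7,-6,-3,0,4,-1,12,13]
data[mid]=-7<12: swap data[5],data[5]; lo=6,mid=6 → [9,-5,-4,10,6,-7,-6,-3,0,4,-1,12,13]
data[mid]=-6<12: swap data[6],data[6]; lo=7,mid=7 → [9,-5,-4,10,6,-7,-6,-3,0,4,-1,12,13]
data[mid]=-3<12: swap data[7],data[7]; lo=8,mid=8 → [9,-5,-4,10,6,-7,-6,-3,0,4,-1,12,13]
data[mid]=0<12: swap data[8],data[8]; lo=9,mid=9 → [9,-5,-4,10,6,-7,-6,-3,0,4,-1,12,13]
data[mid]=4<12: swap data[9],data[9]; lo=10,mid=10 → [9,-5,-4,10,6,-7,-6,-3,0,4,-1,12,13]
data[mid]=-1<12: swap data[10],data[10]; lo=11,mid=11 → [9,-5,-4,10,6,-7,-6,-3,0,4,-1,12,13]
data[mid]=12=12: mid=12
end: lo=11, hi=11; data = [9,-5,-4,10,6,-7,-6,-3,0,4,-1,12,13]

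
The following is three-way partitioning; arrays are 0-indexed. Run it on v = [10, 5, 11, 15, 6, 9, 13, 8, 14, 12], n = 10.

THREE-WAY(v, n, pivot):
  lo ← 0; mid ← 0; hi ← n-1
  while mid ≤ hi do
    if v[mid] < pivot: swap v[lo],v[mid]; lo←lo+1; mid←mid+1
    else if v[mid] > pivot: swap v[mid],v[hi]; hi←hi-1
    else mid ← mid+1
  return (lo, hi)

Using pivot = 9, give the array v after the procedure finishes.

[8, 5, 6, 9, 15, 13, 11, 14, 12, 10]

lo=0 mid=0 hi=9
10>9: swap(0,9), hi=8 ⇒ [12, 5, 11, 15, 6, 9, 13, 8, 14, 10]
12>9: swap(0,8), hi=7 ⇒ [14, 5, 11, 15, 6, 9, 13, 8, 12, 10]
14>9: swap(0,7), hi=6 ⇒ [8, 5, 11, 15, 6, 9, 13, 14, 12, 10]
8<9: swap(0,0), lo=1 mid=1 ⇒ [8, 5, 11, 15, 6, 9, 13, 14, 12, 10]
5<9: swap(1,1), lo=2 mid=2 ⇒ [8, 5, 11, 15, 6, 9, 13, 14, 12, 10]
11>9: swap(2,6), hi=5 ⇒ [8, 5, 13, 15, 6, 9, 11, 14, 12, 10]
13>9: swap(2,5), hi=4 ⇒ [8, 5, 9, 15, 6, 13, 11, 14, 12, 10]
9=9: mid=3
15>9: swap(3,4), hi=3 ⇒ [8, 5, 9, 6, 15, 13, 11, 14, 12, 10]
6<9: swap(2,3), lo=3 mid=4 ⇒ [8, 5, 6, 9, 15, 13, 11, 14, 12, 10]
done. lo=3 hi=3; v=[8, 5, 6, 9, 15, 13, 11, 14, 12, 10]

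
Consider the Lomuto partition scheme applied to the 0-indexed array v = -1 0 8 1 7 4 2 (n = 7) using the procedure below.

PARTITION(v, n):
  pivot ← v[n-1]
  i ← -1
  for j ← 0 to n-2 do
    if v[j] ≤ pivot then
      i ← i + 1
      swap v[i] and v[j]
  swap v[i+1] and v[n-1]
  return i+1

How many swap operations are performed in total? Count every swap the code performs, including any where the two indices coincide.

4

pivot = v[6] = 2; i = -1
j=0: v[0]=-1 ≤ 2 → i=0, swap v[0],v[0] (no change) → -1 0 8 1 7 4 2
j=1: v[1]=0 ≤ 2 → i=1, swap v[1],v[1] (no change) → -1 0 8 1 7 4 2
j=2: v[2]=8 > 2 → no swap
j=3: v[3]=1 ≤ 2 → i=2, swap v[2],v[3] → -1 0 1 8 7 4 2
j=4: v[4]=7 > 2 → no swap
j=5: v[5]=4 > 2 → no swap
final swap v[3],v[6] → -1 0 1 2 7 4 8; return 3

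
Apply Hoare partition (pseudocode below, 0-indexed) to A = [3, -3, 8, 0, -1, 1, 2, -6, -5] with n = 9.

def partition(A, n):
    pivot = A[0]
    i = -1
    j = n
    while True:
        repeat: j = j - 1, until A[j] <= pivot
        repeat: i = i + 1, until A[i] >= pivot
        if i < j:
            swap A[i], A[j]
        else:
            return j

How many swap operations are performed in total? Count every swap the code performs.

pivot=3
j stops at 8 (-5), i stops at 0 (3); swap ⇒ [-5, -3, 8, 0, -1, 1, 2, -6, 3]
j stops at 7 (-6), i stops at 2 (8); swap ⇒ [-5, -3, -6, 0, -1, 1, 2, 8, 3]
j stops at 6, i stops at 7; i≥j ⇒ return 6. A=[-5, -3, -6, 0, -1, 1, 2, 8, 3]

2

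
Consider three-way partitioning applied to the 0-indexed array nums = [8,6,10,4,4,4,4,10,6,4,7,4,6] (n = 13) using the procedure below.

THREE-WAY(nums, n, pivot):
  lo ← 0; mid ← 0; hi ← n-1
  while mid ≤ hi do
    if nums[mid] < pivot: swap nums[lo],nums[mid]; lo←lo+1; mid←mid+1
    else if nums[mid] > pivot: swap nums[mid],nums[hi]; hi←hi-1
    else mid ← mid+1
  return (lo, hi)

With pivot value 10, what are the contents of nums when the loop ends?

[8,6,4,4,4,4,6,4,7,4,6,10,10]

pivot = 10; lo=0, mid=0, hi=12
nums[mid]=8<10: swap nums[0],nums[0]; lo=1,mid=1 → [8,6,10,4,4,4,4,10,6,4,7,4,6]
nums[mid]=6<10: swap nums[1],nums[1]; lo=2,mid=2 → [8,6,10,4,4,4,4,10,6,4,7,4,6]
nums[mid]=10=10: mid=3
nums[mid]=4<10: swap nums[2],nums[3]; lo=3,mid=4 → [8,6,4,10,4,4,4,10,6,4,7,4,6]
nums[mid]=4<10: swap nums[3],nums[4]; lo=4,mid=5 → [8,6,4,4,10,4,4,10,6,4,7,4,6]
nums[mid]=4<10: swap nums[4],nums[5]; lo=5,mid=6 → [8,6,4,4,4,10,4,10,6,4,7,4,6]
nums[mid]=4<10: swap nums[5],nums[6]; lo=6,mid=7 → [8,6,4,4,4,4,10,10,6,4,7,4,6]
nums[mid]=10=10: mid=8
nums[mid]=6<10: swap nums[6],nums[8]; lo=7,mid=9 → [8,6,4,4,4,4,6,10,10,4,7,4,6]
nums[mid]=4<10: swap nums[7],nums[9]; lo=8,mid=10 → [8,6,4,4,4,4,6,4,10,10,7,4,6]
nums[mid]=7<10: swap nums[8],nums[10]; lo=9,mid=11 → [8,6,4,4,4,4,6,4,7,10,10,4,6]
nums[mid]=4<10: swap nums[9],nums[11]; lo=10,mid=12 → [8,6,4,4,4,4,6,4,7,4,10,10,6]
nums[mid]=6<10: swap nums[10],nums[12]; lo=11,mid=13 → [8,6,4,4,4,4,6,4,7,4,6,10,10]
end: lo=11, hi=12; nums = [8,6,4,4,4,4,6,4,7,4,6,10,10]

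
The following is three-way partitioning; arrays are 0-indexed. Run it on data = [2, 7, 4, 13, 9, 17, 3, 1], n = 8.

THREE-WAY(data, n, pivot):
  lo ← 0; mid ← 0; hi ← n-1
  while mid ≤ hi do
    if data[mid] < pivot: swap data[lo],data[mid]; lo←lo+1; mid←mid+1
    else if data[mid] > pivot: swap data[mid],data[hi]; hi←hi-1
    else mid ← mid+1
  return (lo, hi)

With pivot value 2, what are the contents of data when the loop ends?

pivot = 2; lo=0, mid=0, hi=7
data[mid]=2=2: mid=1
data[mid]=7>2: swap data[1],data[7]; hi=6 → [2, 1, 4, 13, 9, 17, 3, 7]
data[mid]=1<2: swap data[0],data[1]; lo=1,mid=2 → [1, 2, 4, 13, 9, 17, 3, 7]
data[mid]=4>2: swap data[2],data[6]; hi=5 → [1, 2, 3, 13, 9, 17, 4, 7]
data[mid]=3>2: swap data[2],data[5]; hi=4 → [1, 2, 17, 13, 9, 3, 4, 7]
data[mid]=17>2: swap data[2],data[4]; hi=3 → [1, 2, 9, 13, 17, 3, 4, 7]
data[mid]=9>2: swap data[2],data[3]; hi=2 → [1, 2, 13, 9, 17, 3, 4, 7]
data[mid]=13>2: swap data[2],data[2]; hi=1 → [1, 2, 13, 9, 17, 3, 4, 7]
end: lo=1, hi=1; data = [1, 2, 13, 9, 17, 3, 4, 7]

[1, 2, 13, 9, 17, 3, 4, 7]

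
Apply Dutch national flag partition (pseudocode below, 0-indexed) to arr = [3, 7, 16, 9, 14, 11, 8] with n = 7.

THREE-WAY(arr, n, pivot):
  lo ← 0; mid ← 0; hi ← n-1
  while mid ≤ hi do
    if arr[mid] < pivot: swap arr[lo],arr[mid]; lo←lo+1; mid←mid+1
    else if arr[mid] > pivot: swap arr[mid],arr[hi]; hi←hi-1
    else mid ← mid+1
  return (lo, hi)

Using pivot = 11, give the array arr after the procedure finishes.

lo=0 mid=0 hi=6
3<11: swap(0,0), lo=1 mid=1 ⇒ [3, 7, 16, 9, 14, 11, 8]
7<11: swap(1,1), lo=2 mid=2 ⇒ [3, 7, 16, 9, 14, 11, 8]
16>11: swap(2,6), hi=5 ⇒ [3, 7, 8, 9, 14, 11, 16]
8<11: swap(2,2), lo=3 mid=3 ⇒ [3, 7, 8, 9, 14, 11, 16]
9<11: swap(3,3), lo=4 mid=4 ⇒ [3, 7, 8, 9, 14, 11, 16]
14>11: swap(4,5), hi=4 ⇒ [3, 7, 8, 9, 11, 14, 16]
11=11: mid=5
done. lo=4 hi=4; arr=[3, 7, 8, 9, 11, 14, 16]

[3, 7, 8, 9, 11, 14, 16]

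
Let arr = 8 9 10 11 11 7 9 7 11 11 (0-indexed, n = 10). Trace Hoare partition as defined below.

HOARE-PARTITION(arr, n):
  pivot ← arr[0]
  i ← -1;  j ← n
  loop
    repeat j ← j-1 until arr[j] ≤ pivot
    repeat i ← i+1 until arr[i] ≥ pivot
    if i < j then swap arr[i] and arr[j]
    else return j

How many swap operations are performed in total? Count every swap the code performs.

pivot = arr[0] = 8; i = -1, j = 10
j→7 (arr[7]=7≤8), i→0 (arr[0]=8≥8); i<j, swap → 7 9 10 11 11 7 9 8 11 11
j→5 (arr[5]=7≤8), i→1 (arr[1]=9≥8); i<j, swap → 7 7 10 11 11 9 9 8 11 11
j→1, i→2; i≥j, return j=1. arr = 7 7 10 11 11 9 9 8 11 11

2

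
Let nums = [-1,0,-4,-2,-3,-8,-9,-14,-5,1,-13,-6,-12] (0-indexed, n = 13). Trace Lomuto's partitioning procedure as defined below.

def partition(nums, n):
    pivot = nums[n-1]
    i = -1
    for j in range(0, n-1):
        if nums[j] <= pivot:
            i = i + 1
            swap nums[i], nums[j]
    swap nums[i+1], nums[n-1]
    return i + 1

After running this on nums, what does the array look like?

pivot=-12, i=-1
j=0: -1>-12, skip
j=1: 0>-12, skip
j=2: -4>-12, skip
j=3: -2>-12, skip
j=4: -3>-12, skip
j=5: -8>-12, skip
j=6: -9>-12, skip
j=7: -14≤-12, i=0, swap(0,7) ⇒ [-14,0,-4,-2,-3,-8,-9,-1,-5,1,-13,-6,-12]
j=8: -5>-12, skip
j=9: 1>-12, skip
j=10: -13≤-12, i=1, swap(1,10) ⇒ [-14,-13,-4,-2,-3,-8,-9,-1,-5,1,0,-6,-12]
j=11: -6>-12, skip
swap(2,12) ⇒ [-14,-13,-12,-2,-3,-8,-9,-1,-5,1,0,-6,-4]; return 2

[-14,-13,-12,-2,-3,-8,-9,-1,-5,1,0,-6,-4]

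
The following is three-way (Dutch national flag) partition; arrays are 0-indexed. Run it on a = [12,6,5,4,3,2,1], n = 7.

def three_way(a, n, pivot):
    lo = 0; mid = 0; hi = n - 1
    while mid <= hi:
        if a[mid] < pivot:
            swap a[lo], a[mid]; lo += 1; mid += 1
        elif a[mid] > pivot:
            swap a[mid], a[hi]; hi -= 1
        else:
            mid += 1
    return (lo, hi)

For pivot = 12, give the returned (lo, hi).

(6, 6)

lo=0 mid=0 hi=6
12=12: mid=1
6<12: swap(0,1), lo=1 mid=2 ⇒ [6,12,5,4,3,2,1]
5<12: swap(1,2), lo=2 mid=3 ⇒ [6,5,12,4,3,2,1]
4<12: swap(2,3), lo=3 mid=4 ⇒ [6,5,4,12,3,2,1]
3<12: swap(3,4), lo=4 mid=5 ⇒ [6,5,4,3,12,2,1]
2<12: swap(4,5), lo=5 mid=6 ⇒ [6,5,4,3,2,12,1]
1<12: swap(5,6), lo=6 mid=7 ⇒ [6,5,4,3,2,1,12]
done. lo=6 hi=6; a=[6,5,4,3,2,1,12]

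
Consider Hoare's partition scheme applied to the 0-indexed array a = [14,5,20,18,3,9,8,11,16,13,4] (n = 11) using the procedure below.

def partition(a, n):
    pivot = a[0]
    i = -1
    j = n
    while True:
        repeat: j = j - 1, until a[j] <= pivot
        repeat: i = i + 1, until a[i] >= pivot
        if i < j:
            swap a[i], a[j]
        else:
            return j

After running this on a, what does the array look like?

[4,5,13,11,3,9,8,18,16,20,14]

pivot=14
j stops at 10 (4), i stops at 0 (14); swap ⇒ [4,5,20,18,3,9,8,11,16,13,14]
j stops at 9 (13), i stops at 2 (20); swap ⇒ [4,5,13,18,3,9,8,11,16,20,14]
j stops at 7 (11), i stops at 3 (18); swap ⇒ [4,5,13,11,3,9,8,18,16,20,14]
j stops at 6, i stops at 7; i≥j ⇒ return 6. a=[4,5,13,11,3,9,8,18,16,20,14]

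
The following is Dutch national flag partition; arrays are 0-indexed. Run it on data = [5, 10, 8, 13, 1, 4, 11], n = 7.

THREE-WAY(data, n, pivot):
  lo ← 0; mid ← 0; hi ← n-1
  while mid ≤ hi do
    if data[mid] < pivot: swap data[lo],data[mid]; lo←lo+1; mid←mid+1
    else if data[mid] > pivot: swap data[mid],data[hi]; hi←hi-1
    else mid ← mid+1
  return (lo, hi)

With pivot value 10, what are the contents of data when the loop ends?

pivot = 10; lo=0, mid=0, hi=6
data[mid]=5<10: swap data[0],data[0]; lo=1,mid=1 → [5, 10, 8, 13, 1, 4, 11]
data[mid]=10=10: mid=2
data[mid]=8<10: swap data[1],data[2]; lo=2,mid=3 → [5, 8, 10, 13, 1, 4, 11]
data[mid]=13>10: swap data[3],data[6]; hi=5 → [5, 8, 10, 11, 1, 4, 13]
data[mid]=11>10: swap data[3],data[5]; hi=4 → [5, 8, 10, 4, 1, 11, 13]
data[mid]=4<10: swap data[2],data[3]; lo=3,mid=4 → [5, 8, 4, 10, 1, 11, 13]
data[mid]=1<10: swap data[3],data[4]; lo=4,mid=5 → [5, 8, 4, 1, 10, 11, 13]
end: lo=4, hi=4; data = [5, 8, 4, 1, 10, 11, 13]

[5, 8, 4, 1, 10, 11, 13]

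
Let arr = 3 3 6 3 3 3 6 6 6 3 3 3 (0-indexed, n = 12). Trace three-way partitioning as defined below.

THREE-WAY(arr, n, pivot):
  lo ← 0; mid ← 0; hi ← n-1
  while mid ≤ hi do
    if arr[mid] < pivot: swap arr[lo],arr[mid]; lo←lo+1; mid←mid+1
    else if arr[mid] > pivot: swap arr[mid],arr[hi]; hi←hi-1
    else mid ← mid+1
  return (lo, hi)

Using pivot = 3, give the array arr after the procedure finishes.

3 3 3 3 3 3 3 3 6 6 6 6

lo=0 mid=0 hi=11
3=3: mid=1
3=3: mid=2
6>3: swap(2,11), hi=10 ⇒ 3 3 3 3 3 3 6 6 6 3 3 6
3=3: mid=3
3=3: mid=4
3=3: mid=5
3=3: mid=6
6>3: swap(6,10), hi=9 ⇒ 3 3 3 3 3 3 3 6 6 3 6 6
3=3: mid=7
6>3: swap(7,9), hi=8 ⇒ 3 3 3 3 3 3 3 3 6 6 6 6
3=3: mid=8
6>3: swap(8,8), hi=7 ⇒ 3 3 3 3 3 3 3 3 6 6 6 6
done. lo=0 hi=7; arr=3 3 3 3 3 3 3 3 6 6 6 6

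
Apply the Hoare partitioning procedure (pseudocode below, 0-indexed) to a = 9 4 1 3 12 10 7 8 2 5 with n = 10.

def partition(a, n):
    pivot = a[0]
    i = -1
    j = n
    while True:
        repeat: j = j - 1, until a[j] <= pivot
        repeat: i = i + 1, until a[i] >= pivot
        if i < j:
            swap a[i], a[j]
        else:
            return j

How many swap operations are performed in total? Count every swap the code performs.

3

pivot = a[0] = 9; i = -1, j = 10
j→9 (a[9]=5≤9), i→0 (a[0]=9≥9); i<j, swap → 5 4 1 3 12 10 7 8 2 9
j→8 (a[8]=2≤9), i→4 (a[4]=12≥9); i<j, swap → 5 4 1 3 2 10 7 8 12 9
j→7 (a[7]=8≤9), i→5 (a[5]=10≥9); i<j, swap → 5 4 1 3 2 8 7 10 12 9
j→6, i→7; i≥j, return j=6. a = 5 4 1 3 2 8 7 10 12 9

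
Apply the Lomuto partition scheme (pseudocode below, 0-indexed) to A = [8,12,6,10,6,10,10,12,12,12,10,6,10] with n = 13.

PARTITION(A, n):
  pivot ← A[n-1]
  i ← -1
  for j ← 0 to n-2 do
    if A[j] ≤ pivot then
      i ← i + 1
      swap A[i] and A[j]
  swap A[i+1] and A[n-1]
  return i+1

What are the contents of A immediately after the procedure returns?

[8,6,10,6,10,10,10,6,10,12,12,12,12]

pivot=10, i=-1
j=0: 8≤10, i=0, swap(0,0) ⇒ [8,12,6,10,6,10,10,12,12,12,10,6,10]
j=1: 12>10, skip
j=2: 6≤10, i=1, swap(1,2) ⇒ [8,6,12,10,6,10,10,12,12,12,10,6,10]
j=3: 10≤10, i=2, swap(2,3) ⇒ [8,6,10,12,6,10,10,12,12,12,10,6,10]
j=4: 6≤10, i=3, swap(3,4) ⇒ [8,6,10,6,12,10,10,12,12,12,10,6,10]
j=5: 10≤10, i=4, swap(4,5) ⇒ [8,6,10,6,10,12,10,12,12,12,10,6,10]
j=6: 10≤10, i=5, swap(5,6) ⇒ [8,6,10,6,10,10,12,12,12,12,10,6,10]
j=7: 12>10, skip
j=8: 12>10, skip
j=9: 12>10, skip
j=10: 10≤10, i=6, swap(6,10) ⇒ [8,6,10,6,10,10,10,12,12,12,12,6,10]
j=11: 6≤10, i=7, swap(7,11) ⇒ [8,6,10,6,10,10,10,6,12,12,12,12,10]
swap(8,12) ⇒ [8,6,10,6,10,10,10,6,10,12,12,12,12]; return 8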